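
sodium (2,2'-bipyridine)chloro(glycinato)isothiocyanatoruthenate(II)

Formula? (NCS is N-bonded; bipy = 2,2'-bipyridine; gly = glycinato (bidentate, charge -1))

Na[Ru(bipy)Cl(gly)(NCS)]

Ligands: 1 chloro (Cl, -1), 1 isothiocyanato (NCS, -1), 1 2,2'-bipyridine (bipy, neutral), 1 glycinato (gly, -1). Ligand charge sum = -3.
With Ru in oxidation state +2, the complex ion is [Ru...]^1−.
Charge balance with sodium (+1) requires 1 complex ion per 1 sodium.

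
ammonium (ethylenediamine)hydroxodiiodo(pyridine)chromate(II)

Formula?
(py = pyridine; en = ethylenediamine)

Ligands: 2 iodo (I, -1), 1 pyridine (py, neutral), 1 hydroxo (OH, -1), 1 ethylenediamine (en, neutral). Ligand charge sum = -3.
Charge balance with ammonium (+1) requires 1 complex ion per 1 ammonium.

NH4[Cr(en)I2(OH)(py)]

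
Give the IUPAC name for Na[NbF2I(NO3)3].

The 1 sodium counter-ion carries a total charge of +1, so each complex ion is 1−.
Ligand charges: 1×iodo (-1 each), 3×nitrato (-1 each), 2×fluoro (-1 each); total -6. So Nb + (-6) = 1−, giving Nb = +5.
The complex ion is anionic, so niobium takes the -ate form niobate(V).

sodium difluoroiodotrinitratoniobate(V)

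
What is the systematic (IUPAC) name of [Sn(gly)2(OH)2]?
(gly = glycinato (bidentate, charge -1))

There is no counter-ion, so the complex is neutral overall.
Ligand charges: 2×glycinato (-1 each), 2×hydroxo (-1 each); total -4. So Sn + (-4) = 0, giving Sn = +4.
Ligands are named alphabetically: glycinato before hydroxo.

bis(glycinato)dihydroxotin(IV)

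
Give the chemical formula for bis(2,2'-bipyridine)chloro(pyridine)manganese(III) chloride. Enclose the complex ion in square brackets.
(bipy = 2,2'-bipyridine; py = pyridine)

Ligands: 2 2,2'-bipyridine (bipy, neutral), 1 chloro (Cl, -1), 1 pyridine (py, neutral). Ligand charge sum = -1.
Charge balance with chloride (-1) requires 1 complex ion per 2 chloride.

[Mn(bipy)2Cl(py)]Cl2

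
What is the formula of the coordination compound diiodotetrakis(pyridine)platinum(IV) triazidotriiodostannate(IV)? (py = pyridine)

Cation [Pt…]: ligand charges -2, Pt(IV) ⇒ ion charge 2+.
Anion [Sn…]: ligand charges -6, Sn(IV) ⇒ ion charge 2−.

[PtI2(py)4][SnI3(N3)3]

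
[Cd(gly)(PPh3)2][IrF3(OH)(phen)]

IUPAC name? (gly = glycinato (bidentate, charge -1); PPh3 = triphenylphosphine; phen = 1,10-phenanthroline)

(glycinato)bis(triphenylphosphine)cadmium(II) trifluorohydroxo(1,10-phenanthroline)iridate(III)

Both ions are complex: the cation is named first with the plain metal name, the anion second with the -ate form; each ion's ligands are alphabetised independently.
Cadmium is always +2 in its complexes; the cation's ligand charges sum to -1, so the complex cation is 1+.
A 1:1 salt means the anion carries the equal and opposite charge, 1−.
Anion: ligand charges sum to -4; for the ion to be 1−, Ir = +3.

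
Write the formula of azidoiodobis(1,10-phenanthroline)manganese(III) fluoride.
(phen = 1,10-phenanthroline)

Ligands: 1 azido (N3, -1), 1 iodo (I, -1), 2 1,10-phenanthroline (phen, neutral). Ligand charge sum = -2.
Charge balance with fluoride (-1) requires 1 complex ion per 1 fluoride.

[MnI(N3)(phen)2]F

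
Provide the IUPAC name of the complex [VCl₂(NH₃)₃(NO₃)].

There is no counter-ion, so the complex is neutral overall.
Ligand charges: 2×chloro (-1 each), 3×ammine (neutral), 1×nitrato (-1 each); total -3. So V + (-3) = 0, giving V = +3.
Ligands are named alphabetically: ammine before chloro before nitrato.

triamminedichloronitratovanadium(III)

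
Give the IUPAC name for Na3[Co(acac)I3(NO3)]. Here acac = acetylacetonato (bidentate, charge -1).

The 3 sodium counter-ions carry a total charge of +3, so each complex ion is 3−.
Ligand charges: 3×iodo (-1 each), 1×nitrato (-1 each), 1×acetylacetonato (-1 each); total -5. So Co + (-5) = 3−, giving Co = +2.
Ligands are named alphabetically: acetylacetonato before iodo before nitrato.
The complex ion is anionic, so cobalt takes the -ate form cobaltate(II).

sodium (acetylacetonato)triiodonitratocobaltate(II)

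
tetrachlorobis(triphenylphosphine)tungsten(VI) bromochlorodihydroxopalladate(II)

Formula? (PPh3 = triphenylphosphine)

Cation [W…]: ligand charges -4, W(VI) ⇒ ion charge 2+.
Anion [Pd…]: ligand charges -4, Pd(II) ⇒ ion charge 2−.
One 2+ cation balances one 2− anion.

[WCl4(PPh3)2][PdBrCl(OH)2]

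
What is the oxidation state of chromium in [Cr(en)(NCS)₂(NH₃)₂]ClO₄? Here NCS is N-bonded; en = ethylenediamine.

+3

1 perchlorate outside the brackets (-1 each) → the complex ion is 1+.
Ligand charges: 2×NCS = -2; 2×NH3 neutral; 1×en neutral; sum -2.
Cr + (-2) = 1+ ⇒ Cr is +3.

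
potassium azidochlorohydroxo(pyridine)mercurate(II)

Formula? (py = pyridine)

Ligands: 1 chloro (Cl, -1), 1 hydroxo (OH, -1), 1 azido (N3, -1), 1 pyridine (py, neutral). Ligand charge sum = -3.
With Hg in oxidation state +2, the complex ion is [Hg...]^1−.
Charge balance with potassium (+1) requires 1 complex ion per 1 potassium.

K[HgCl(N3)(OH)(py)]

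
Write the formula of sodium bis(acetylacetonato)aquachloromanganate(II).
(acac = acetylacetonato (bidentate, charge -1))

Ligands: 2 acetylacetonato (acac, -1), 1 chloro (Cl, -1), 1 aqua (H2O, neutral). Ligand charge sum = -3.
With Mn in oxidation state +2, the complex ion is [Mn...]^1−.
Charge balance with sodium (+1) requires 1 complex ion per 1 sodium.

Na[Mn(acac)2Cl(H2O)]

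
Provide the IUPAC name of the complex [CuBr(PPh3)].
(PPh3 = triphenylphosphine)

bromo(triphenylphosphine)copper(I)

There is no counter-ion, so the complex is neutral overall.
Ligand charges: 1×triphenylphosphine (neutral), 1×bromo (-1 each); total -1. So Cu + (-1) = 0, giving Cu = +1.
Ligands are named alphabetically: bromo before triphenylphosphine.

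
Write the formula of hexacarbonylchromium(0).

[Cr(CO)6]

Ligands: 6 carbonyl (CO, neutral). Ligand charge sum = 0.
With Cr in oxidation state 0, the complex ion is [Cr...].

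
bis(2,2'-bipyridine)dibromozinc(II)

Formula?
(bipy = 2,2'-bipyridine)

Ligands: 2 2,2'-bipyridine (bipy, neutral), 2 bromo (Br, -1). Ligand charge sum = -2.
With Zn in oxidation state +2, the complex ion is [Zn...].

[Zn(bipy)2Br2]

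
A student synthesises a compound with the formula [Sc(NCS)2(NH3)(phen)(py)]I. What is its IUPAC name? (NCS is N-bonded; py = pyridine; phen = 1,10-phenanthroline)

amminediisothiocyanato(1,10-phenanthroline)(pyridine)scandium(III) iodide

The 1 iodide counter-ion carries a total charge of -1, so each complex ion is 1+.
Ligand charges: 2×isothiocyanato (-1 each), 1×pyridine (neutral), 1×ammine (neutral), 1×1,10-phenanthroline (neutral); total -2. So Sc + (-2) = 1+, giving Sc = +3.
Ligands are named alphabetically: ammine before isothiocyanato before phenanthroline before pyridine.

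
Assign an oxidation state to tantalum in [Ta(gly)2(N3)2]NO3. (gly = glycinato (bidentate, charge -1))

+5

1 nitrate outside the brackets (-1 each) → the complex ion is 1+.
Ligand charges: 2×gly = -2; 2×N3 = -2; sum -4.
Ta + (-4) = 1+ ⇒ Ta is +5.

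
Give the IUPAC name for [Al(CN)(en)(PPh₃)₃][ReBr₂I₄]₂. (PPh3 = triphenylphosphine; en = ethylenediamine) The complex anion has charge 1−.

cyano(ethylenediamine)tris(triphenylphosphine)aluminium(III) dibromotetraiodorhenate(V)

The complex anion is given as 1−; its ligand charges sum to -6, so Re = +5.
With 2 anions per cation, the cation must be 2×1 = 2+.
Cation: ligand charges sum to -1; for the ion to be 2+, Al = +3.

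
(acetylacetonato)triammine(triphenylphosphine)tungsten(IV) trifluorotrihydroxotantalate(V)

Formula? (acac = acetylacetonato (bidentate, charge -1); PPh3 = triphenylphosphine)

Cation [W…]: ligand charges -1, W(IV) ⇒ ion charge 3+.
Anion [Ta…]: ligand charges -6, Ta(V) ⇒ ion charge 1−.
One 3+ cation requires 3 of the 1− anion.

[W(acac)(NH3)3(PPh3)][TaF3(OH)3]3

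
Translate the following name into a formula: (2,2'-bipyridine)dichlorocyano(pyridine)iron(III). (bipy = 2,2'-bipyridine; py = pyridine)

Ligands: 1 cyano (CN, -1), 2 chloro (Cl, -1), 1 2,2'-bipyridine (bipy, neutral), 1 pyridine (py, neutral). Ligand charge sum = -3.
With Fe in oxidation state +3, the complex ion is [Fe...].

[Fe(bipy)Cl2(CN)(py)]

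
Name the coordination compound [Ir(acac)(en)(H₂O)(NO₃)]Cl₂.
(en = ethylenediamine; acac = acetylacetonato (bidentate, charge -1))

(acetylacetonato)aqua(ethylenediamine)nitratoiridium(IV) chloride

The 2 chloride counter-ions carry a total charge of -2, so each complex ion is 2+.
Ligand charges: 1×nitrato (-1 each), 1×ethylenediamine (neutral), 1×acetylacetonato (-1 each), 1×aqua (neutral); total -2. So Ir + (-2) = 2+, giving Ir = +4.
Ligands are named alphabetically: acetylacetonato before aqua before ethylenediamine before nitrato.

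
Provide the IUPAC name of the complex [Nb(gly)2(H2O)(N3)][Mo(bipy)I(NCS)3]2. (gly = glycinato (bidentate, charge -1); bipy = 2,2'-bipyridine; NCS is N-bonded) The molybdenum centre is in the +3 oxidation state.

aquaazidobis(glycinato)niobium(V) (2,2'-bipyridine)iodotriisothiocyanatomolybdate(III)

Mo is given as +3; the anion's ligand charges sum to -4, so the complex anion is 1−.
With 2 anions per cation, the cation must be 2×1 = 2+.
Cation: ligand charges sum to -3; for the ion to be 2+, Nb = +5.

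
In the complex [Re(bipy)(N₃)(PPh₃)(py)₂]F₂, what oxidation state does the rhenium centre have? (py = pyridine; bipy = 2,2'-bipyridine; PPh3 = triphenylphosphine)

+3

2 fluoride outside the brackets (-1 each) → the complex ion is 2+.
Ligand charges: 2×py neutral; 1×N3 = -1; 1×bipy neutral; 1×PPh3 neutral; sum -1.
Re + (-1) = 2+ ⇒ Re is +3.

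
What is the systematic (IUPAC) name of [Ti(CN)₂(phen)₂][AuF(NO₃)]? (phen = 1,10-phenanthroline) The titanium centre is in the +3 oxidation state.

dicyanobis(1,10-phenanthroline)titanium(III) fluoronitratoaurate(I)

Ti is given as +3; the cation's ligand charges sum to -2, so the complex cation is 1+.
A 1:1 salt means the anion carries the equal and opposite charge, 1−.
Anion: ligand charges sum to -2; for the ion to be 1−, Au = +1.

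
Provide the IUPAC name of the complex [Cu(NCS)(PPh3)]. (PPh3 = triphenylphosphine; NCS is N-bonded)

isothiocyanato(triphenylphosphine)copper(I)

There is no counter-ion, so the complex is neutral overall.
Ligand charges: 1×triphenylphosphine (neutral), 1×isothiocyanato (-1 each); total -1. So Cu + (-1) = 0, giving Cu = +1.
Ligands are named alphabetically: isothiocyanato before triphenylphosphine.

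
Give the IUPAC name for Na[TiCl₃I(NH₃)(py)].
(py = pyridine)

sodium amminetrichloroiodo(pyridine)titanate(III)

The 1 sodium counter-ion carries a total charge of +1, so each complex ion is 1−.
Ligand charges: 3×chloro (-1 each), 1×ammine (neutral), 1×iodo (-1 each), 1×pyridine (neutral); total -4. So Ti + (-4) = 1−, giving Ti = +3.
Ligands are named alphabetically: ammine before chloro before iodo before pyridine.
The complex ion is anionic, so titanium takes the -ate form titanate(III).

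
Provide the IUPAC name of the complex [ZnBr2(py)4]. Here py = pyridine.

dibromotetrakis(pyridine)zinc(II)

There is no counter-ion, so the complex is neutral overall.
Ligand charges: 4×pyridine (neutral), 2×bromo (-1 each); total -2. So Zn + (-2) = 0, giving Zn = +2.
Ligands are named alphabetically: bromo before pyridine.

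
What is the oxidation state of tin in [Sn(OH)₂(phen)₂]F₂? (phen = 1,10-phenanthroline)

2 fluoride outside the brackets (-1 each) → the complex ion is 2+.
Ligand charges: 2×phen neutral; 2×OH = -2; sum -2.
Sn + (-2) = 2+ ⇒ Sn is +4.

+4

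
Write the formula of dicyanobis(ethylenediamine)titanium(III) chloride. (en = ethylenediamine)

Ligands: 2 ethylenediamine (en, neutral), 2 cyano (CN, -1). Ligand charge sum = -2.
Charge balance with chloride (-1) requires 1 complex ion per 1 chloride.

[Ti(CN)2(en)2]Cl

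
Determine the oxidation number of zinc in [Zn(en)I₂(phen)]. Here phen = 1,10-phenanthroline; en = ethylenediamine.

No counter-ion: the bracketed complex is neutral.
Ligand charges: 1×phen neutral; 2×I = -2; 1×en neutral; sum -2.
Zn + (-2) = 0 ⇒ Zn is +2.

+2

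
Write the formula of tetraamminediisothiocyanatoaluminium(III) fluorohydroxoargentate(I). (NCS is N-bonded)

Cation [Al…]: ligand charges -2, Al(III) ⇒ ion charge 1+.
Anion [Ag…]: ligand charges -2, Ag(I) ⇒ ion charge 1−.

[Al(NCS)2(NH3)4][AgF(OH)]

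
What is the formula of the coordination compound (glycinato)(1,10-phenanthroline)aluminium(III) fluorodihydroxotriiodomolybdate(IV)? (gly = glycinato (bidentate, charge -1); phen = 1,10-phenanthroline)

[Al(gly)(phen)][MoFI3(OH)2]

Cation [Al…]: ligand charges -1, Al(III) ⇒ ion charge 2+.
Anion [Mo…]: ligand charges -6, Mo(IV) ⇒ ion charge 2−.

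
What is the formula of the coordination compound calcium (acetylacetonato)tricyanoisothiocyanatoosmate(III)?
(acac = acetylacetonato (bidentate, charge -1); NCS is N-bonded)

Ligands: 1 acetylacetonato (acac, -1), 3 cyano (CN, -1), 1 isothiocyanato (NCS, -1). Ligand charge sum = -5.
With Os in oxidation state +3, the complex ion is [Os...]^2−.
Charge balance with calcium (+2) requires 1 complex ion per 1 calcium.

Ca[Os(acac)(CN)3(NCS)]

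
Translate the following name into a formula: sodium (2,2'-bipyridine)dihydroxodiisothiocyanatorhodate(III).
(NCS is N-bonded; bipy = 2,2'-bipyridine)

Na[Rh(bipy)(NCS)2(OH)2]

Ligands: 2 isothiocyanato (NCS, -1), 1 2,2'-bipyridine (bipy, neutral), 2 hydroxo (OH, -1). Ligand charge sum = -4.
With Rh in oxidation state +3, the complex ion is [Rh...]^1−.
Charge balance with sodium (+1) requires 1 complex ion per 1 sodium.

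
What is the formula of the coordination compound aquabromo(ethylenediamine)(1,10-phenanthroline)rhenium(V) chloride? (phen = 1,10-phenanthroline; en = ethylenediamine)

[ReBr(en)(H2O)(phen)]Cl4

Ligands: 1 bromo (Br, -1), 1 1,10-phenanthroline (phen, neutral), 1 aqua (H2O, neutral), 1 ethylenediamine (en, neutral). Ligand charge sum = -1.
With Re in oxidation state +5, the complex ion is [Re...]^4+.
Charge balance with chloride (-1) requires 1 complex ion per 4 chloride.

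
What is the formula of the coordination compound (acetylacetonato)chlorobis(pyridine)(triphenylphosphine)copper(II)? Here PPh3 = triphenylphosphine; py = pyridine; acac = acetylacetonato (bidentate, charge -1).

Ligands: 1 triphenylphosphine (PPh3, neutral), 1 chloro (Cl, -1), 2 pyridine (py, neutral), 1 acetylacetonato (acac, -1). Ligand charge sum = -2.
With Cu in oxidation state +2, the complex ion is [Cu...].

[Cu(acac)Cl(PPh3)(py)2]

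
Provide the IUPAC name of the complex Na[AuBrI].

The 1 sodium counter-ion carries a total charge of +1, so each complex ion is 1−.
Ligand charges: 1×bromo (-1 each), 1×iodo (-1 each); total -2. So Au + (-2) = 1−, giving Au = +1.
Ligands are named alphabetically: bromo before iodo.
The complex ion is anionic, so gold takes the -ate form aurate(I).

sodium bromoiodoaurate(I)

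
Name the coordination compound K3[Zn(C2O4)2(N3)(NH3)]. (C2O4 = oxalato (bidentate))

The 3 potassium counter-ions carry a total charge of +3, so each complex ion is 3−.
Ligand charges: 2×oxalato (-2 each), 1×ammine (neutral), 1×azido (-1 each); total -5. So Zn + (-5) = 3−, giving Zn = +2.
Ligands are named alphabetically: ammine before azido before oxalato.
The complex ion is anionic, so zinc takes the -ate form zincate(II).

potassium ammineazidodioxalatozincate(II)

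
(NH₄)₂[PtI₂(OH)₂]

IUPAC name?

The 2 ammonium counter-ions carry a total charge of +2, so each complex ion is 2−.
Ligand charges: 2×hydroxo (-1 each), 2×iodo (-1 each); total -4. So Pt + (-4) = 2−, giving Pt = +2.
The complex ion is anionic, so platinum takes the -ate form platinate(II).

ammonium dihydroxodiiodoplatinate(II)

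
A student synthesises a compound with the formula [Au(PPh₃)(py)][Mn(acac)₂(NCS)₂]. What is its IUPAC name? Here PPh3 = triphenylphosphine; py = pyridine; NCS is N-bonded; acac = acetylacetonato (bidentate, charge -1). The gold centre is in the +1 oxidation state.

(pyridine)(triphenylphosphine)gold(I) bis(acetylacetonato)diisothiocyanatomanganate(III)

Both ions are complex: the cation is named first with the plain metal name, the anion second with the -ate form; each ion's ligands are alphabetised independently.
Au is given as +1; the cation's ligand charges sum to 0, so the complex cation is 1+.
A 1:1 salt means the anion carries the equal and opposite charge, 1−.
Anion: ligand charges sum to -4; for the ion to be 1−, Mn = +3.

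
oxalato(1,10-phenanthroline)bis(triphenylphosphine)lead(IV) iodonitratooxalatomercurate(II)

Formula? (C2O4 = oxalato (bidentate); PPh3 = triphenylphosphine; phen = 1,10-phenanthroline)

[Pb(C2O4)(phen)(PPh3)2][Hg(C2O4)I(NO3)]

Cation [Pb…]: ligand charges -2, Pb(IV) ⇒ ion charge 2+.
Anion [Hg…]: ligand charges -4, Hg(II) ⇒ ion charge 2−.
One 2+ cation balances one 2− anion.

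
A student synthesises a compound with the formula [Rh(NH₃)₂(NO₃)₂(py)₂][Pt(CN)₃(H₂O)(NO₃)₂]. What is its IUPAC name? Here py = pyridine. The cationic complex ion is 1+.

Both ions are complex: the cation is named first with the plain metal name, the anion second with the -ate form; each ion's ligands are alphabetised independently.
The complex cation is given as 1+; its ligand charges sum to -2, so Rh = +3.
A 1:1 salt means the anion carries the equal and opposite charge, 1−.
Anion: ligand charges sum to -5; for the ion to be 1−, Pt = +4.

diamminedinitratobis(pyridine)rhodium(III) aquatricyanodinitratoplatinate(IV)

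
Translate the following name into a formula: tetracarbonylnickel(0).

Ligands: 4 carbonyl (CO, neutral). Ligand charge sum = 0.
With Ni in oxidation state 0, the complex ion is [Ni...].

[Ni(CO)4]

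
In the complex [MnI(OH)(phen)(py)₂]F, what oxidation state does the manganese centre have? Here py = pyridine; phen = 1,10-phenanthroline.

+3

1 fluoride outside the brackets (-1 each) → the complex ion is 1+.
Ligand charges: 1×I = -1; 1×OH = -1; 2×py neutral; 1×phen neutral; sum -2.
Mn + (-2) = 1+ ⇒ Mn is +3.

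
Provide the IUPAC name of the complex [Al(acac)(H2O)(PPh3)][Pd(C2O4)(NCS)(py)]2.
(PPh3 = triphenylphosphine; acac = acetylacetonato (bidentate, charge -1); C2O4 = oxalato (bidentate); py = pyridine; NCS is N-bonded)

(acetylacetonato)aqua(triphenylphosphine)aluminium(III) isothiocyanatooxalato(pyridine)palladate(II)

Aluminium is always +3 in its complexes; the cation's ligand charges sum to -1, so the complex cation is 2+.
With 2 anions per cation, each anion must be 2/2 = 1−.
Anion: ligand charges sum to -3; for the ion to be 1−, Pd = +2.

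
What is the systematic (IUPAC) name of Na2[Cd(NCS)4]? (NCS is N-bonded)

sodium tetraisothiocyanatocadmate(II)

The 2 sodium counter-ions carry a total charge of +2, so each complex ion is 2−.
Ligand charges: 4×isothiocyanato (-1 each); total -4. So Cd + (-4) = 2−, giving Cd = +2.
The complex ion is anionic, so cadmium takes the -ate form cadmate(II).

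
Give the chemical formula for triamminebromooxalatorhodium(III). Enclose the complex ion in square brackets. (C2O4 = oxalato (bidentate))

[RhBr(C2O4)(NH3)3]

Ligands: 1 oxalato (C2O4, -2), 1 bromo (Br, -1), 3 ammine (NH3, neutral). Ligand charge sum = -3.
With Rh in oxidation state +3, the complex ion is [Rh...].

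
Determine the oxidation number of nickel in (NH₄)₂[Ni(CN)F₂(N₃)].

2 ammonium outside the brackets (+1 each) → the complex ion is 2−.
Ligand charges: 2×F = -2; 1×N3 = -1; 1×CN = -1; sum -4.
Ni + (-4) = 2− ⇒ Ni is +2.

+2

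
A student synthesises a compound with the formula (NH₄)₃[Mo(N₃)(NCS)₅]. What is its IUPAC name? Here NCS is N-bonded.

The 3 ammonium counter-ions carry a total charge of +3, so each complex ion is 3−.
Ligand charges: 1×azido (-1 each), 5×isothiocyanato (-1 each); total -6. So Mo + (-6) = 3−, giving Mo = +3.
Ligands are named alphabetically: azido before isothiocyanato.
The complex ion is anionic, so molybdenum takes the -ate form molybdate(III).

ammonium azidopentaisothiocyanatomolybdate(III)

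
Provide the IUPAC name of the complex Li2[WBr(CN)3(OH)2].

lithium bromotricyanodihydroxotungstate(IV)

The 2 lithium counter-ions carry a total charge of +2, so each complex ion is 2−.
Ligand charges: 1×bromo (-1 each), 3×cyano (-1 each), 2×hydroxo (-1 each); total -6. So W + (-6) = 2−, giving W = +4.
The complex ion is anionic, so tungsten takes the -ate form tungstate(IV).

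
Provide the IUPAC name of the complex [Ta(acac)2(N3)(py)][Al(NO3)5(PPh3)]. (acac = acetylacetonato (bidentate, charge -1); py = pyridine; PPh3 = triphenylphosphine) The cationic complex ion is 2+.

bis(acetylacetonato)azido(pyridine)tantalum(V) pentanitrato(triphenylphosphine)aluminate(III)

Both ions are complex: the cation is named first with the plain metal name, the anion second with the -ate form; each ion's ligands are alphabetised independently.
The complex cation is given as 2+; its ligand charges sum to -3, so Ta = +5.
A 1:1 salt means the anion carries the equal and opposite charge, 2−.
Anion: ligand charges sum to -5; for the ion to be 2−, Al = +3.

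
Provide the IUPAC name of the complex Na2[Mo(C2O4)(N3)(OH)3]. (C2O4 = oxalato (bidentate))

The 2 sodium counter-ions carry a total charge of +2, so each complex ion is 2−.
Ligand charges: 3×hydroxo (-1 each), 1×oxalato (-2 each), 1×azido (-1 each); total -6. So Mo + (-6) = 2−, giving Mo = +4.
Ligands are named alphabetically: azido before hydroxo before oxalato.
The complex ion is anionic, so molybdenum takes the -ate form molybdate(IV).

sodium azidotrihydroxooxalatomolybdate(IV)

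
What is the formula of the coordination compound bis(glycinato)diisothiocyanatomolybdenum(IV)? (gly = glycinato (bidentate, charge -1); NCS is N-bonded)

[Mo(gly)2(NCS)2]

Ligands: 2 glycinato (gly, -1), 2 isothiocyanato (NCS, -1). Ligand charge sum = -4.
With Mo in oxidation state +4, the complex ion is [Mo...].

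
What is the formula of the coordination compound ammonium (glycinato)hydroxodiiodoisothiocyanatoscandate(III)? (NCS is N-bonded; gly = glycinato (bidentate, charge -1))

Ligands: 2 iodo (I, -1), 1 isothiocyanato (NCS, -1), 1 glycinato (gly, -1), 1 hydroxo (OH, -1). Ligand charge sum = -5.
With Sc in oxidation state +3, the complex ion is [Sc...]^2−.
Charge balance with ammonium (+1) requires 1 complex ion per 2 ammonium.

(NH4)2[Sc(gly)I2(NCS)(OH)]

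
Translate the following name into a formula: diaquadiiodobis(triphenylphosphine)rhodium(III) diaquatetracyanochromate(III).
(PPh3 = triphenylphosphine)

[Rh(H2O)2I2(PPh3)2][Cr(CN)4(H2O)2]

Cation [Rh…]: ligand charges -2, Rh(III) ⇒ ion charge 1+.
Anion [Cr…]: ligand charges -4, Cr(III) ⇒ ion charge 1−.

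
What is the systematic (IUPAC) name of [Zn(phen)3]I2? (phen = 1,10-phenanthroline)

tris(1,10-phenanthroline)zinc(II) iodide

The 2 iodide counter-ions carry a total charge of -2, so each complex ion is 2+.
Ligand charges: 3×1,10-phenanthroline (neutral); total 0. So Zn + (0) = 2+, giving Zn = +2.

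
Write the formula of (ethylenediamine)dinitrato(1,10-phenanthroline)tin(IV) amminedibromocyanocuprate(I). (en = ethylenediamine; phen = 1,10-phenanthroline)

[Sn(en)(NO3)2(phen)][CuBr2(CN)(NH3)]

Cation [Sn…]: ligand charges -2, Sn(IV) ⇒ ion charge 2+.
Anion [Cu…]: ligand charges -3, Cu(I) ⇒ ion charge 2−.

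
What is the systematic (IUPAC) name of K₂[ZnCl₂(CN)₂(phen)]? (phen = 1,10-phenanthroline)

The 2 potassium counter-ions carry a total charge of +2, so each complex ion is 2−.
Ligand charges: 1×1,10-phenanthroline (neutral), 2×cyano (-1 each), 2×chloro (-1 each); total -4. So Zn + (-4) = 2−, giving Zn = +2.
The complex ion is anionic, so zinc takes the -ate form zincate(II).

potassium dichlorodicyano(1,10-phenanthroline)zincate(II)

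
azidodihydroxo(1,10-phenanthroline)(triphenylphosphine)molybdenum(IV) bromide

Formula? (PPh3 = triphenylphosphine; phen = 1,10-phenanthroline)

[Mo(N3)(OH)2(phen)(PPh3)]Br

Ligands: 1 triphenylphosphine (PPh3, neutral), 1 1,10-phenanthroline (phen, neutral), 2 hydroxo (OH, -1), 1 azido (N3, -1). Ligand charge sum = -3.
With Mo in oxidation state +4, the complex ion is [Mo...]^1+.
Charge balance with bromide (-1) requires 1 complex ion per 1 bromide.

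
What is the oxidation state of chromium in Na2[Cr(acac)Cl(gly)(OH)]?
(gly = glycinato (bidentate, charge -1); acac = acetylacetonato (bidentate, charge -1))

2 sodium outside the brackets (+1 each) → the complex ion is 2−.
Ligand charges: 1×gly = -1; 1×OH = -1; 1×acac = -1; 1×Cl = -1; sum -4.
Cr + (-4) = 2− ⇒ Cr is +2.

+2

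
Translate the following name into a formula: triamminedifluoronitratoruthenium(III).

[RuF2(NH3)3(NO3)]

Ligands: 3 ammine (NH3, neutral), 2 fluoro (F, -1), 1 nitrato (NO3, -1). Ligand charge sum = -3.
With Ru in oxidation state +3, the complex ion is [Ru...].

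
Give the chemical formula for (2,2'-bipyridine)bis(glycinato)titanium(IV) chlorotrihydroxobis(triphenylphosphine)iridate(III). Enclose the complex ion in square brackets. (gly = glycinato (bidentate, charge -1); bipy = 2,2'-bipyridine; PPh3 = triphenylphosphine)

Cation [Ti…]: ligand charges -2, Ti(IV) ⇒ ion charge 2+.
Anion [Ir…]: ligand charges -4, Ir(III) ⇒ ion charge 1−.
One 2+ cation requires 2 of the 1− anion.

[Ti(bipy)(gly)2][IrCl(OH)3(PPh3)2]2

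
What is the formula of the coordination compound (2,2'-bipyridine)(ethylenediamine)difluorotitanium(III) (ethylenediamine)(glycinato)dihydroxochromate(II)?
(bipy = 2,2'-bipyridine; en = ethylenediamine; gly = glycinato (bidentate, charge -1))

Cation [Ti…]: ligand charges -2, Ti(III) ⇒ ion charge 1+.
Anion [Cr…]: ligand charges -3, Cr(II) ⇒ ion charge 1−.

[Ti(bipy)(en)F2][Cr(en)(gly)(OH)2]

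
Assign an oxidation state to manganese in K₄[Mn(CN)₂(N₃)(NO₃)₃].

4 potassium outside the brackets (+1 each) → the complex ion is 4−.
Ligand charges: 3×NO3 = -3; 2×CN = -2; 1×N3 = -1; sum -6.
Mn + (-6) = 4− ⇒ Mn is +2.

+2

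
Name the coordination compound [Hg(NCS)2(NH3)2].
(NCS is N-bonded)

diamminediisothiocyanatomercury(II)

There is no counter-ion, so the complex is neutral overall.
Ligand charges: 2×isothiocyanato (-1 each), 2×ammine (neutral); total -2. So Hg + (-2) = 0, giving Hg = +2.
Ligands are named alphabetically: ammine before isothiocyanato.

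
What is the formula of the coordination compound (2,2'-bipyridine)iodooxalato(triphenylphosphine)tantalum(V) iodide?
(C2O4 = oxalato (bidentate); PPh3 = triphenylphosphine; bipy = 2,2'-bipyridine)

[Ta(bipy)(C2O4)I(PPh3)]I2

Ligands: 1 oxalato (C2O4, -2), 1 triphenylphosphine (PPh3, neutral), 1 2,2'-bipyridine (bipy, neutral), 1 iodo (I, -1). Ligand charge sum = -3.
With Ta in oxidation state +5, the complex ion is [Ta...]^2+.
Charge balance with iodide (-1) requires 1 complex ion per 2 iodide.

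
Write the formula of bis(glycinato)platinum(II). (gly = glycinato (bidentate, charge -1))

Ligands: 2 glycinato (gly, -1). Ligand charge sum = -2.
With Pt in oxidation state +2, the complex ion is [Pt...].

[Pt(gly)2]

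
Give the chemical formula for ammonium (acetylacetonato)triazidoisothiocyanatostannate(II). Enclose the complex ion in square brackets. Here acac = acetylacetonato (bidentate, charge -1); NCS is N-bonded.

Ligands: 1 acetylacetonato (acac, -1), 3 azido (N3, -1), 1 isothiocyanato (NCS, -1). Ligand charge sum = -5.
With Sn in oxidation state +2, the complex ion is [Sn...]^3−.
Charge balance with ammonium (+1) requires 1 complex ion per 3 ammonium.

(NH4)3[Sn(acac)(N3)3(NCS)]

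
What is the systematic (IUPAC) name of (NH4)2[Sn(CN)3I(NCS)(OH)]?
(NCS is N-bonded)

ammonium tricyanohydroxoiodoisothiocyanatostannate(IV)

The 2 ammonium counter-ions carry a total charge of +2, so each complex ion is 2−.
Ligand charges: 3×cyano (-1 each), 1×isothiocyanato (-1 each), 1×iodo (-1 each), 1×hydroxo (-1 each); total -6. So Sn + (-6) = 2−, giving Sn = +4.
The complex ion is anionic, so tin takes the -ate form stannate(IV).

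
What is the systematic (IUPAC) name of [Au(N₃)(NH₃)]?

There is no counter-ion, so the complex is neutral overall.
Ligand charges: 1×ammine (neutral), 1×azido (-1 each); total -1. So Au + (-1) = 0, giving Au = +1.
Ligands are named alphabetically: ammine before azido.

ammineazidogold(I)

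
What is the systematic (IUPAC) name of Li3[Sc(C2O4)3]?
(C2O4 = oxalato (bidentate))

lithium trioxalatoscandate(III)

The 3 lithium counter-ions carry a total charge of +3, so each complex ion is 3−.
Ligand charges: 3×oxalato (-2 each); total -6. So Sc + (-6) = 3−, giving Sc = +3.
The complex ion is anionic, so scandium takes the -ate form scandate(III).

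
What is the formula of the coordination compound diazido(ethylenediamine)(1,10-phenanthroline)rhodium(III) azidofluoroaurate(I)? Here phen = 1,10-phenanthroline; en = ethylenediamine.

Cation [Rh…]: ligand charges -2, Rh(III) ⇒ ion charge 1+.
Anion [Au…]: ligand charges -2, Au(I) ⇒ ion charge 1−.

[Rh(en)(N3)2(phen)][AuF(N3)]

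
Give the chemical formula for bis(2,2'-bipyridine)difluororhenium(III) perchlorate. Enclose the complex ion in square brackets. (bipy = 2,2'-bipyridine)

Ligands: 2 fluoro (F, -1), 2 2,2'-bipyridine (bipy, neutral). Ligand charge sum = -2.
With Re in oxidation state +3, the complex ion is [Re...]^1+.
Charge balance with perchlorate (-1) requires 1 complex ion per 1 perchlorate.

[Re(bipy)2F2]ClO4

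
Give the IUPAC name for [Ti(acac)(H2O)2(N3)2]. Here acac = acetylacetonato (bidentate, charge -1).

(acetylacetonato)diaquadiazidotitanium(III)

There is no counter-ion, so the complex is neutral overall.
Ligand charges: 2×azido (-1 each), 1×acetylacetonato (-1 each), 2×aqua (neutral); total -3. So Ti + (-3) = 0, giving Ti = +3.
Ligands are named alphabetically: acetylacetonato before aqua before azido.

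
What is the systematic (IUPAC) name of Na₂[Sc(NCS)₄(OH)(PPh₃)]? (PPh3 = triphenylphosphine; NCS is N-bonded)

sodium hydroxotetraisothiocyanato(triphenylphosphine)scandate(III)

The 2 sodium counter-ions carry a total charge of +2, so each complex ion is 2−.
Ligand charges: 1×hydroxo (-1 each), 1×triphenylphosphine (neutral), 4×isothiocyanato (-1 each); total -5. So Sc + (-5) = 2−, giving Sc = +3.
The complex ion is anionic, so scandium takes the -ate form scandate(III).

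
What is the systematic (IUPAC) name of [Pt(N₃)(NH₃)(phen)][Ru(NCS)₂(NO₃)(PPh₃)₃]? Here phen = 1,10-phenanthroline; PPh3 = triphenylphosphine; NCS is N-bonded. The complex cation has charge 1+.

ammineazido(1,10-phenanthroline)platinum(II) diisothiocyanatonitratotris(triphenylphosphine)ruthenate(II)

The complex cation is given as 1+; its ligand charges sum to -1, so Pt = +2.
A 1:1 salt means the anion carries the equal and opposite charge, 1−.
Anion: ligand charges sum to -3; for the ion to be 1−, Ru = +2.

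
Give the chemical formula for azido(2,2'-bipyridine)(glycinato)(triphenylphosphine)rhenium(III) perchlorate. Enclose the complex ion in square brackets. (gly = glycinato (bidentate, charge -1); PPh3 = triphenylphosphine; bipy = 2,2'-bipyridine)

Ligands: 1 azido (N3, -1), 1 glycinato (gly, -1), 1 triphenylphosphine (PPh3, neutral), 1 2,2'-bipyridine (bipy, neutral). Ligand charge sum = -2.
Charge balance with perchlorate (-1) requires 1 complex ion per 1 perchlorate.

[Re(bipy)(gly)(N3)(PPh3)]ClO4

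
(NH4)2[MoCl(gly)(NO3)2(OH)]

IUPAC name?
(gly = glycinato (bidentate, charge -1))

The 2 ammonium counter-ions carry a total charge of +2, so each complex ion is 2−.
Ligand charges: 2×nitrato (-1 each), 1×hydroxo (-1 each), 1×chloro (-1 each), 1×glycinato (-1 each); total -5. So Mo + (-5) = 2−, giving Mo = +3.
The complex ion is anionic, so molybdenum takes the -ate form molybdate(III).

ammonium chloro(glycinato)hydroxodinitratomolybdate(III)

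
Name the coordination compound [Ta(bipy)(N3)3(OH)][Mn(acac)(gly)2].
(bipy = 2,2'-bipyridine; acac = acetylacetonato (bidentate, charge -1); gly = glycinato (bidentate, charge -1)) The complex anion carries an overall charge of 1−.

triazido(2,2'-bipyridine)hydroxotantalum(V) (acetylacetonato)bis(glycinato)manganate(II)

Both ions are complex: the cation is named first with the plain metal name, the anion second with the -ate form; each ion's ligands are alphabetised independently.
The complex anion is given as 1−; its ligand charges sum to -3, so Mn = +2.
A 1:1 salt means the cation carries the equal and opposite charge, 1+.
Cation: ligand charges sum to -4; for the ion to be 1+, Ta = +5.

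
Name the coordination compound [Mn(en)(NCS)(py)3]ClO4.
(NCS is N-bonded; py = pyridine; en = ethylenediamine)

(ethylenediamine)isothiocyanatotris(pyridine)manganese(II) perchlorate

The 1 perchlorate counter-ion carries a total charge of -1, so each complex ion is 1+.
Ligand charges: 1×isothiocyanato (-1 each), 3×pyridine (neutral), 1×ethylenediamine (neutral); total -1. So Mn + (-1) = 1+, giving Mn = +2.
Ligands are named alphabetically: ethylenediamine before isothiocyanato before pyridine.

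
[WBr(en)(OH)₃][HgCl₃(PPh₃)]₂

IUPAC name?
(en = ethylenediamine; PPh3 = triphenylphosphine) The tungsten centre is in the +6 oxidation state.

bromo(ethylenediamine)trihydroxotungsten(VI) trichloro(triphenylphosphine)mercurate(II)

W is given as +6; the cation's ligand charges sum to -4, so the complex cation is 2+.
With 2 anions per cation, each anion must be 2/2 = 1−.
Anion: ligand charges sum to -3; for the ion to be 1−, Hg = +2.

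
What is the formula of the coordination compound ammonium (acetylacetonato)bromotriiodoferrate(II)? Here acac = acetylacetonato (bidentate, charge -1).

Ligands: 3 iodo (I, -1), 1 bromo (Br, -1), 1 acetylacetonato (acac, -1). Ligand charge sum = -5.
With Fe in oxidation state +2, the complex ion is [Fe...]^3−.
Charge balance with ammonium (+1) requires 1 complex ion per 3 ammonium.

(NH4)3[Fe(acac)BrI3]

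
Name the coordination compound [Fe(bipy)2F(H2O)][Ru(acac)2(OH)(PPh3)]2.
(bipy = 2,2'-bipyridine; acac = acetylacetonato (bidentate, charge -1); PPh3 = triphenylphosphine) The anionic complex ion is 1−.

aquabis(2,2'-bipyridine)fluoroiron(III) bis(acetylacetonato)hydroxo(triphenylphosphine)ruthenate(II)

Both ions are complex: the cation is named first with the plain metal name, the anion second with the -ate form; each ion's ligands are alphabetised independently.
The complex anion is given as 1−; its ligand charges sum to -3, so Ru = +2.
With 2 anions per cation, the cation must be 2×1 = 2+.
Cation: ligand charges sum to -1; for the ion to be 2+, Fe = +3.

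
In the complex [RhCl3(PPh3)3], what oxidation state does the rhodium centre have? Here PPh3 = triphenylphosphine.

+3

No counter-ion: the bracketed complex is neutral.
Ligand charges: 3×Cl = -3; 3×PPh3 neutral; sum -3.
Rh + (-3) = 0 ⇒ Rh is +3.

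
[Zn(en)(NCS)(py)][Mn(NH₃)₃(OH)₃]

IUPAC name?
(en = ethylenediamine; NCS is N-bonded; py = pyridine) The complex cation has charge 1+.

(ethylenediamine)isothiocyanato(pyridine)zinc(II) triamminetrihydroxomanganate(II)

Both ions are complex: the cation is named first with the plain metal name, the anion second with the -ate form; each ion's ligands are alphabetised independently.
The complex cation is given as 1+; its ligand charges sum to -1, so Zn = +2.
A 1:1 salt means the anion carries the equal and opposite charge, 1−.
Anion: ligand charges sum to -3; for the ion to be 1−, Mn = +2.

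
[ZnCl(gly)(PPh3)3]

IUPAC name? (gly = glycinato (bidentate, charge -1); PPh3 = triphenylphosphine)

chloro(glycinato)tris(triphenylphosphine)zinc(II)

There is no counter-ion, so the complex is neutral overall.
Ligand charges: 1×glycinato (-1 each), 3×triphenylphosphine (neutral), 1×chloro (-1 each); total -2. So Zn + (-2) = 0, giving Zn = +2.
Ligands are named alphabetically: chloro before glycinato before triphenylphosphine.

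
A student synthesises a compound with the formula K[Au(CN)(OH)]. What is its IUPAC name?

potassium cyanohydroxoaurate(I)

The 1 potassium counter-ion carries a total charge of +1, so each complex ion is 1−.
Ligand charges: 1×cyano (-1 each), 1×hydroxo (-1 each); total -2. So Au + (-2) = 1−, giving Au = +1.
Ligands are named alphabetically: cyano before hydroxo.
The complex ion is anionic, so gold takes the -ate form aurate(I).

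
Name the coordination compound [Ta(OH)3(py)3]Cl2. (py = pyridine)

trihydroxotris(pyridine)tantalum(V) chloride

The 2 chloride counter-ions carry a total charge of -2, so each complex ion is 2+.
Ligand charges: 3×pyridine (neutral), 3×hydroxo (-1 each); total -3. So Ta + (-3) = 2+, giving Ta = +5.
Ligands are named alphabetically: hydroxo before pyridine.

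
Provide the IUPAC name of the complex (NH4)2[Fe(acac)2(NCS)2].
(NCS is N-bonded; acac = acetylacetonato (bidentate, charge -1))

The 2 ammonium counter-ions carry a total charge of +2, so each complex ion is 2−.
Ligand charges: 2×isothiocyanato (-1 each), 2×acetylacetonato (-1 each); total -4. So Fe + (-4) = 2−, giving Fe = +2.
The complex ion is anionic, so iron takes the -ate form ferrate(II).

ammonium bis(acetylacetonato)diisothiocyanatoferrate(II)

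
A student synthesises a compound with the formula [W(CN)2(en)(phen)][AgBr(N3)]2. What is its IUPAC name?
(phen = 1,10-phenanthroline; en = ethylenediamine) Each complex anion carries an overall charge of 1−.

The complex anion is given as 1−; its ligand charges sum to -2, so Ag = +1.
With 2 anions per cation, the cation must be 2×1 = 2+.
Cation: ligand charges sum to -2; for the ion to be 2+, W = +4.

dicyano(ethylenediamine)(1,10-phenanthroline)tungsten(IV) azidobromoargentate(I)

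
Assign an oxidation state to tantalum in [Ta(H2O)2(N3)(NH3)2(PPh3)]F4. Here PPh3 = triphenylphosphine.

4 fluoride outside the brackets (-1 each) → the complex ion is 4+.
Ligand charges: 1×N3 = -1; 1×PPh3 neutral; 2×NH3 neutral; 2×H2O neutral; sum -1.
Ta + (-1) = 4+ ⇒ Ta is +5.

+5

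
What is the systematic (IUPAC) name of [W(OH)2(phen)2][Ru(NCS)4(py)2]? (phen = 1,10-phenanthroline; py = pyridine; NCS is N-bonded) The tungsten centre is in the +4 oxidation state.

dihydroxobis(1,10-phenanthroline)tungsten(IV) tetraisothiocyanatobis(pyridine)ruthenate(II)

W is given as +4; the cation's ligand charges sum to -2, so the complex cation is 2+.
A 1:1 salt means the anion carries the equal and opposite charge, 2−.
Anion: ligand charges sum to -4; for the ion to be 2−, Ru = +2.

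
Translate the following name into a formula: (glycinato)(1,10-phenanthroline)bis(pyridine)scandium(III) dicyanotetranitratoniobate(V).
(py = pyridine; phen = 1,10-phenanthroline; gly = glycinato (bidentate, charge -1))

Cation [Sc…]: ligand charges -1, Sc(III) ⇒ ion charge 2+.
Anion [Nb…]: ligand charges -6, Nb(V) ⇒ ion charge 1−.
One 2+ cation requires 2 of the 1− anion.

[Sc(gly)(phen)(py)2][Nb(CN)2(NO3)4]2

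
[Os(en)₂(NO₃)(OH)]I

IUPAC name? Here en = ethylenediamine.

bis(ethylenediamine)hydroxonitratoosmium(III) iodide

The 1 iodide counter-ion carries a total charge of -1, so each complex ion is 1+.
Ligand charges: 2×ethylenediamine (neutral), 1×hydroxo (-1 each), 1×nitrato (-1 each); total -2. So Os + (-2) = 1+, giving Os = +3.
Ligands are named alphabetically: ethylenediamine before hydroxo before nitrato.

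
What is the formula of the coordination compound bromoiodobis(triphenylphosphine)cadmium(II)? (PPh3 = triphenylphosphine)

Ligands: 1 bromo (Br, -1), 2 triphenylphosphine (PPh3, neutral), 1 iodo (I, -1). Ligand charge sum = -2.
With Cd in oxidation state +2, the complex ion is [Cd...].

[CdBrI(PPh3)2]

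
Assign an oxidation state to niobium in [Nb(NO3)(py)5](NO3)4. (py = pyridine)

+5

4 nitrate outside the brackets (-1 each) → the complex ion is 4+.
Ligand charges: 1×NO3 = -1; 5×py neutral; sum -1.
Nb + (-1) = 4+ ⇒ Nb is +5.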